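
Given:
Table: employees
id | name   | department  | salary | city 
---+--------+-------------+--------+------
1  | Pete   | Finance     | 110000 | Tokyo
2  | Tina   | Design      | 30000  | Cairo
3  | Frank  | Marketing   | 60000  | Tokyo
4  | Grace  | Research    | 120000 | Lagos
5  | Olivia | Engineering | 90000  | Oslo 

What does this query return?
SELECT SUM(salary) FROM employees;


SUM(salary) = 110000 + 30000 + 60000 + 120000 + 90000 = 410000

410000


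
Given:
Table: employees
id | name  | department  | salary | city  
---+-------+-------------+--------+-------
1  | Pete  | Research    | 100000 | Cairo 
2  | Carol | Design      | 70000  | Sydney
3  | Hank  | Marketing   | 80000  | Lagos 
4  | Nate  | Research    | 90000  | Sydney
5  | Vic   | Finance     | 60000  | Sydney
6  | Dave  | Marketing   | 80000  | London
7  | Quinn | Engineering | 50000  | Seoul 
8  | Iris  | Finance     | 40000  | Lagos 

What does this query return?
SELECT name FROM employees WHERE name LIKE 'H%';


LIKE 'H%' matches names starting with 'H'
Matching: 1

1 rows:
Hank


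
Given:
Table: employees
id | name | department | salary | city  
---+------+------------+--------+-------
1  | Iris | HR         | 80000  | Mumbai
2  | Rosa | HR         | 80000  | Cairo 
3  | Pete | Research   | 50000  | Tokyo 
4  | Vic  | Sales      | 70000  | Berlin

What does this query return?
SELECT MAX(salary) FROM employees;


Salaries: 80000, 80000, 50000, 70000
MAX = 80000

80000


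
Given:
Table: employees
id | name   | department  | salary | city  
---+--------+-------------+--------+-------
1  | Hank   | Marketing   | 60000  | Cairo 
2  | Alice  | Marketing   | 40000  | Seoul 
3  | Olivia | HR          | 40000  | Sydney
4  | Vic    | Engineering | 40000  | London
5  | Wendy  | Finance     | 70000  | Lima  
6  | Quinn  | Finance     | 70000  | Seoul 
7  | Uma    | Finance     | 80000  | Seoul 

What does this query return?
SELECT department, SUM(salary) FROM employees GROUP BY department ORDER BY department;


Summing salary within each department:
  Engineering: 40000 = 40000
  Finance: 70000 + 70000 + 80000 = 220000
  HR: 40000 = 40000
  Marketing: 60000 + 40000 = 100000


4 groups:
Engineering, 40000
Finance, 220000
HR, 40000
Marketing, 100000


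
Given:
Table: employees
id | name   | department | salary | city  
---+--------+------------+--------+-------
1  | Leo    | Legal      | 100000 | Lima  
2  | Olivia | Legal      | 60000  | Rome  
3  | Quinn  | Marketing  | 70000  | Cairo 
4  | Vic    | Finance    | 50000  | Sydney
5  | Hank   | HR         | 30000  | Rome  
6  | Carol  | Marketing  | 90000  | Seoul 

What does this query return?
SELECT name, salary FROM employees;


Projecting columns: name, salary

6 rows:
Leo, 100000
Olivia, 60000
Quinn, 70000
Vic, 50000
Hank, 30000
Carol, 90000


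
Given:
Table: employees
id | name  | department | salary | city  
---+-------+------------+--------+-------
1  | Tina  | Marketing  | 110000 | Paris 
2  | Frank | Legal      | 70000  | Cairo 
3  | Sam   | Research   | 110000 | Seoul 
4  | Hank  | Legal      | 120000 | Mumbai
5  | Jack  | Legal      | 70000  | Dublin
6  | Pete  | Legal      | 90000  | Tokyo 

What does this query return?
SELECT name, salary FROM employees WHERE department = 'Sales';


Filtering: department = 'Sales'
Matching rows: 0

Empty result set (0 rows)


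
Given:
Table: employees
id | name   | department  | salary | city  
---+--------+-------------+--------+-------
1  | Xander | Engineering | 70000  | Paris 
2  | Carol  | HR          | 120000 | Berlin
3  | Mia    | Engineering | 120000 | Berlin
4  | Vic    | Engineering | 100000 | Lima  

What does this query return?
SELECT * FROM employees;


SELECT * returns all 4 rows with all columns

4 rows:
1, Xander, Engineering, 70000, Paris
2, Carol, HR, 120000, Berlin
3, Mia, Engineering, 120000, Berlin
4, Vic, Engineering, 100000, Lima


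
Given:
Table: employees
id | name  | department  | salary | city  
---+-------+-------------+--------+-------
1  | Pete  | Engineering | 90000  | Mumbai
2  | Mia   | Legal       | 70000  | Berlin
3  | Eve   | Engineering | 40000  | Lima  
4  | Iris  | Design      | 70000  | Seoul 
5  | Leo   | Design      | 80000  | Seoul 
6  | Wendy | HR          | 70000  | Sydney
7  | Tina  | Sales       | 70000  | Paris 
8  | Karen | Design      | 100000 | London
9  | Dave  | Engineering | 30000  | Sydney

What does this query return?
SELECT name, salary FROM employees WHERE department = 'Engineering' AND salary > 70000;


Filtering: department = 'Engineering' AND salary > 70000
Matching: 1 rows

1 rows:
Pete, 90000


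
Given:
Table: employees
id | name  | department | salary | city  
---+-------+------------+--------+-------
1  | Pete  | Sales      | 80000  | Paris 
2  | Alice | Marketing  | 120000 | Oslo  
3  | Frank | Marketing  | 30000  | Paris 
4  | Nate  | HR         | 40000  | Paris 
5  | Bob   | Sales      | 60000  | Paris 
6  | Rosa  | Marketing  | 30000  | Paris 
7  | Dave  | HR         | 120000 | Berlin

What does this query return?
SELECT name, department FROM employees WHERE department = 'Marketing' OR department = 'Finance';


Filtering: department = 'Marketing' OR 'Finance'
Matching: 3 rows

3 rows:
Alice, Marketing
Frank, Marketing
Rosa, Marketing


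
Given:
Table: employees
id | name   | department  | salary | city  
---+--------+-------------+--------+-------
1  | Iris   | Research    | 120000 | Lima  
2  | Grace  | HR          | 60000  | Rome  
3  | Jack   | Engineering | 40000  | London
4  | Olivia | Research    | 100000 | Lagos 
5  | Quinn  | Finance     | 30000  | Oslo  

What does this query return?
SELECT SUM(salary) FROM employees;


SUM(salary) = 120000 + 60000 + 40000 + 100000 + 30000 = 350000

350000


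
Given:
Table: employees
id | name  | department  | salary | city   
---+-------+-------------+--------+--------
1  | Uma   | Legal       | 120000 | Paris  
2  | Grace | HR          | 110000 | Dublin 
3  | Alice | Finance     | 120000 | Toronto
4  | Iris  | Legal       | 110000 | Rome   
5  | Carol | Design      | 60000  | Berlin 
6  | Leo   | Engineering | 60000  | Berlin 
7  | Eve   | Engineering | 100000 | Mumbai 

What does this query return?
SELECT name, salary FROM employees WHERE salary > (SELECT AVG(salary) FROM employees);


Subquery: AVG(salary) = 97142.86
Filtering: salary > 97142.86
  Uma (120000) -> MATCH
  Grace (110000) -> MATCH
  Alice (120000) -> MATCH
  Iris (110000) -> MATCH
  Eve (100000) -> MATCH


5 rows:
Uma, 120000
Grace, 110000
Alice, 120000
Iris, 110000
Eve, 100000


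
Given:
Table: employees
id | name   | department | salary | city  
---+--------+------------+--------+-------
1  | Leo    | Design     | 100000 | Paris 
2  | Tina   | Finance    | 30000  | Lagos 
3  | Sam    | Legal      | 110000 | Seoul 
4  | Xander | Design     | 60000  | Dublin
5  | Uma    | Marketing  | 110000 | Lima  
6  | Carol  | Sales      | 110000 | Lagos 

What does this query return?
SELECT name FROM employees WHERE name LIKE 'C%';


LIKE 'C%' matches names starting with 'C'
Matching: 1

1 rows:
Carol


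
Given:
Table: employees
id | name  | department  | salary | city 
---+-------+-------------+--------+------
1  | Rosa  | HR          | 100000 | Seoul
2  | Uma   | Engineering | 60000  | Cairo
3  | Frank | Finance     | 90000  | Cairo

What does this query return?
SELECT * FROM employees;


SELECT * returns all 3 rows with all columns

3 rows:
1, Rosa, HR, 100000, Seoul
2, Uma, Engineering, 60000, Cairo
3, Frank, Finance, 90000, Cairo


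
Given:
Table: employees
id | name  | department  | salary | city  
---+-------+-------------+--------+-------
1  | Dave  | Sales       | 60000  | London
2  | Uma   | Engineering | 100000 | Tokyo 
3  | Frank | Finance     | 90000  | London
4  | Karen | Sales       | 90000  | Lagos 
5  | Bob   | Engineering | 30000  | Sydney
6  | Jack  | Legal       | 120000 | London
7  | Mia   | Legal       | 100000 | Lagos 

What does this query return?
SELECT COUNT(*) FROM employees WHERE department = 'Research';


Counting rows where department = 'Research'


0


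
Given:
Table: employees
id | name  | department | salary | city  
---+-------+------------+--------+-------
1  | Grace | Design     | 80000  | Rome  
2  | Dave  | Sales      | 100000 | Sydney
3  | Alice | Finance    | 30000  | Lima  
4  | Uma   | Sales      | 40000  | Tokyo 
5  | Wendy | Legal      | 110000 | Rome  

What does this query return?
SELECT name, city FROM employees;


Projecting columns: name, city

5 rows:
Grace, Rome
Dave, Sydney
Alice, Lima
Uma, Tokyo
Wendy, Rome


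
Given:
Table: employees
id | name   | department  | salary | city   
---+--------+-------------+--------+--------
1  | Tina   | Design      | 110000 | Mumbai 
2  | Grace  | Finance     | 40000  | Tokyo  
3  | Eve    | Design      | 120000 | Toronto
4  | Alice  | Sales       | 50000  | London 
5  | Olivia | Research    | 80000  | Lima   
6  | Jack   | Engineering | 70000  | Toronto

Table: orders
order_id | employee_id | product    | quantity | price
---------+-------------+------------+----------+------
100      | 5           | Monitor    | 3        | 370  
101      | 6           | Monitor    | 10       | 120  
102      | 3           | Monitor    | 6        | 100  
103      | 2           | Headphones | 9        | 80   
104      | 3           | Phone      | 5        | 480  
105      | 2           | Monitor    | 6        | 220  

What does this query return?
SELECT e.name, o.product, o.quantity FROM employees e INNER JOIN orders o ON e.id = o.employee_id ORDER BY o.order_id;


Joining employees.id = orders.employee_id:
  employee Olivia (id=5) -> order Monitor
  employee Jack (id=6) -> order Monitor
  employee Eve (id=3) -> order Monitor
  employee Grace (id=2) -> order Headphones
  employee Eve (id=3) -> order Phone
  employee Grace (id=2) -> order Monitor


6 rows:
Olivia, Monitor, 3
Jack, Monitor, 10
Eve, Monitor, 6
Grace, Headphones, 9
Eve, Phone, 5
Grace, Monitor, 6


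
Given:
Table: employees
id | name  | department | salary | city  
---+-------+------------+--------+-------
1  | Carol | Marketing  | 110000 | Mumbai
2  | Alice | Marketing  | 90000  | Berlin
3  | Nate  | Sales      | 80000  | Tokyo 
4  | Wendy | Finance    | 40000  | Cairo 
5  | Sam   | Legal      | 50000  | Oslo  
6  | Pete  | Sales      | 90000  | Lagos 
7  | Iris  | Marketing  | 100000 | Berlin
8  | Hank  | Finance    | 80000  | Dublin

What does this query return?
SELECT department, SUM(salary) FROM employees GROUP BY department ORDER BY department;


Summing salary within each department:
  Finance: 40000 + 80000 = 120000
  Legal: 50000 = 50000
  Marketing: 110000 + 90000 + 100000 = 300000
  Sales: 80000 + 90000 = 170000


4 groups:
Finance, 120000
Legal, 50000
Marketing, 300000
Sales, 170000


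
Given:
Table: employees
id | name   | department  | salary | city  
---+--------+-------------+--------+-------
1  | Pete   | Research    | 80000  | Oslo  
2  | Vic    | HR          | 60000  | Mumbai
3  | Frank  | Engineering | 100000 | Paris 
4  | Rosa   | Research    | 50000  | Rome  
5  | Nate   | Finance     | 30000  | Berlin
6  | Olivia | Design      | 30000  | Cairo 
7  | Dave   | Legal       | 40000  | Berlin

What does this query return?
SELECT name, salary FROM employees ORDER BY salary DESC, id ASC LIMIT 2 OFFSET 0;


Sort by salary DESC (id ASC tiebreak), then skip 0 and take 2
Rows 1 through 2

2 rows:
Frank, 100000
Pete, 80000


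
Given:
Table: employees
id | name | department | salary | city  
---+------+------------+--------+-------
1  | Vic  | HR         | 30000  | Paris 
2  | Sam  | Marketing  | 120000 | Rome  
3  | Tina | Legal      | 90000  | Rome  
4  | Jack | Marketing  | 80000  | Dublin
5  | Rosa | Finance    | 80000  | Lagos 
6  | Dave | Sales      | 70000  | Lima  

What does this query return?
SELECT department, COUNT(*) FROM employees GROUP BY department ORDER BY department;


Assigning each row to its department group:
  Vic -> HR
  Sam -> Marketing
  Tina -> Legal
  Jack -> Marketing
  Rosa -> Finance
  Dave -> Sales


5 groups:
Finance, 1
HR, 1
Legal, 1
Marketing, 2
Sales, 1


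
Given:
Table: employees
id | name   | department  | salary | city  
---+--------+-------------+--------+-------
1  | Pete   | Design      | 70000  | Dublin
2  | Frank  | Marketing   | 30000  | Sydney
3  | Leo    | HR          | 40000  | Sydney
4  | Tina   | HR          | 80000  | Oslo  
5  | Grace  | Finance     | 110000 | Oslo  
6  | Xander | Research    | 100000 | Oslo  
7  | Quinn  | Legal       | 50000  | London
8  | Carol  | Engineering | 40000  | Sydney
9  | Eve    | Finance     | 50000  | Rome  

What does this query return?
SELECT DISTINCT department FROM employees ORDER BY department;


All 'department' values (row order): Design, Marketing, HR, HR, Finance, Research, Legal, Engineering, Finance
Removing duplicates leaves 7 unique value(s).

7 values:
Design
Engineering
Finance
HR
Legal
Marketing
Research


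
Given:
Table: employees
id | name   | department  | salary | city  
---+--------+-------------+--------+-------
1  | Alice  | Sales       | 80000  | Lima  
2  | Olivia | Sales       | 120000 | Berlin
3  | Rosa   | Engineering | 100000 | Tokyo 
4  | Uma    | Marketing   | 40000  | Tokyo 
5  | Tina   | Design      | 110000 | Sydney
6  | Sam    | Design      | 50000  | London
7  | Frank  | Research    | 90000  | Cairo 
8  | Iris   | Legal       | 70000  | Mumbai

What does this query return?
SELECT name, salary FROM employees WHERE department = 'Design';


Filtering: department = 'Design'
Matching rows: 2

2 rows:
Tina, 110000
Sam, 50000


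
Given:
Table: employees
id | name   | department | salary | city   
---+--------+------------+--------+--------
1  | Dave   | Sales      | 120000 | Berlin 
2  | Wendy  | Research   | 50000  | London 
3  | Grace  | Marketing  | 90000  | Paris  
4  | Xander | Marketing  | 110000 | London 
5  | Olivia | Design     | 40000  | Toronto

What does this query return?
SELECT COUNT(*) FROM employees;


COUNT(*) counts all rows

5


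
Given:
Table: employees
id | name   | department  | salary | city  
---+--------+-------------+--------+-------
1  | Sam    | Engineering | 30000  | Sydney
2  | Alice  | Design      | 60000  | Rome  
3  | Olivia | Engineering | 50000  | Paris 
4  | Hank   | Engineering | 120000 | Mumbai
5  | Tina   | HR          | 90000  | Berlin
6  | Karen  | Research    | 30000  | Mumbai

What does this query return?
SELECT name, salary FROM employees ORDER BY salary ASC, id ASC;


Sorting by salary ASC, then id ASC for ties

6 rows:
Sam, 30000
Karen, 30000
Olivia, 50000
Alice, 60000
Tina, 90000
Hank, 120000


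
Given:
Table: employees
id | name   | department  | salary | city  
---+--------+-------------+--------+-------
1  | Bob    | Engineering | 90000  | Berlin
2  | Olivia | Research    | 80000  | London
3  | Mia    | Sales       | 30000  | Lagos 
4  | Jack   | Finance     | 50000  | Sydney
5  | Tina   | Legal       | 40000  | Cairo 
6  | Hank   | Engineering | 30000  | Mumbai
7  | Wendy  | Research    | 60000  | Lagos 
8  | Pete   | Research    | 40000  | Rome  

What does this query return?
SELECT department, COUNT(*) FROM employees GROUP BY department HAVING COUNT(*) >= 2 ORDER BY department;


Groups with count >= 2:
  Engineering: 2 -> PASS
  Research: 3 -> PASS
  Finance: 1 -> filtered out
  Legal: 1 -> filtered out
  Sales: 1 -> filtered out


2 groups:
Engineering, 2
Research, 3


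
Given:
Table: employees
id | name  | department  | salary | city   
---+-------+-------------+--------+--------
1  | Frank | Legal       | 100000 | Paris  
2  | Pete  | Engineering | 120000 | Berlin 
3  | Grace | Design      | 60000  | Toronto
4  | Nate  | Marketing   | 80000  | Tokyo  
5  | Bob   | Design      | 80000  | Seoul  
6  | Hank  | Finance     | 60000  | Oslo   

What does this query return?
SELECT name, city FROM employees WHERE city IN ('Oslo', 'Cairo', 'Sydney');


Filtering: city IN ('Oslo', 'Cairo', 'Sydney')
Matching: 1 rows

1 rows:
Hank, Oslo


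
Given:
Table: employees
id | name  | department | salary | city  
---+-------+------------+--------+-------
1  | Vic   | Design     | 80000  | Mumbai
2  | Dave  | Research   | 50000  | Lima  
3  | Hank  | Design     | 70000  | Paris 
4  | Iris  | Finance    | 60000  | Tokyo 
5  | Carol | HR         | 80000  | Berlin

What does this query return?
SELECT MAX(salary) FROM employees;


Salaries: 80000, 50000, 70000, 60000, 80000
MAX = 80000

80000


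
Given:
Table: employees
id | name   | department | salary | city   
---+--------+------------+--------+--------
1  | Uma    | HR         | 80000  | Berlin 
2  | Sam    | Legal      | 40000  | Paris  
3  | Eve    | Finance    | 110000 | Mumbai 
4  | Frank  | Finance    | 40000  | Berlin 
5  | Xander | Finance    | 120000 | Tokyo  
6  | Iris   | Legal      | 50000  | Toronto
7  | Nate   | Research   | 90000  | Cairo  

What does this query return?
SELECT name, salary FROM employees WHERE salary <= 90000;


Filtering: salary <= 90000
Matching: 5 rows

5 rows:
Uma, 80000
Sam, 40000
Frank, 40000
Iris, 50000
Nate, 90000


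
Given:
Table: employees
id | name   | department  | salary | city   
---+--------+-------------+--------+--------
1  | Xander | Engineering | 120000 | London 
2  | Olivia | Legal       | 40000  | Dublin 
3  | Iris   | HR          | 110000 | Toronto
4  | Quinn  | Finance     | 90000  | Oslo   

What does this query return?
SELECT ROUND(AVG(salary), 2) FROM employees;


SUM(salary) = 360000
COUNT = 4
ROUND(AVG, 2) = ROUND(360000 / 4, 2) = 90000.0

90000.0


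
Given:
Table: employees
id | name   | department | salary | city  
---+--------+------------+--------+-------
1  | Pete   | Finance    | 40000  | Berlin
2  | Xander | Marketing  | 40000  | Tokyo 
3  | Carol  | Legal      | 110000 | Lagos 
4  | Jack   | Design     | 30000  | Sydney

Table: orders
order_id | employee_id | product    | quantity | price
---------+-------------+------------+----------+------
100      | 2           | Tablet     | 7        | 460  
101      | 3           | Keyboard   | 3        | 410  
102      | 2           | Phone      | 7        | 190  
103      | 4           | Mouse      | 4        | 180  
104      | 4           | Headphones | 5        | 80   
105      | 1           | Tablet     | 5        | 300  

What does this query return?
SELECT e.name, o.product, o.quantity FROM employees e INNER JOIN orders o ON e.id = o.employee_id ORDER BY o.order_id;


Joining employees.id = orders.employee_id:
  employee Xander (id=2) -> order Tablet
  employee Carol (id=3) -> order Keyboard
  employee Xander (id=2) -> order Phone
  employee Jack (id=4) -> order Mouse
  employee Jack (id=4) -> order Headphones
  employee Pete (id=1) -> order Tablet


6 rows:
Xander, Tablet, 7
Carol, Keyboard, 3
Xander, Phone, 7
Jack, Mouse, 4
Jack, Headphones, 5
Pete, Tablet, 5


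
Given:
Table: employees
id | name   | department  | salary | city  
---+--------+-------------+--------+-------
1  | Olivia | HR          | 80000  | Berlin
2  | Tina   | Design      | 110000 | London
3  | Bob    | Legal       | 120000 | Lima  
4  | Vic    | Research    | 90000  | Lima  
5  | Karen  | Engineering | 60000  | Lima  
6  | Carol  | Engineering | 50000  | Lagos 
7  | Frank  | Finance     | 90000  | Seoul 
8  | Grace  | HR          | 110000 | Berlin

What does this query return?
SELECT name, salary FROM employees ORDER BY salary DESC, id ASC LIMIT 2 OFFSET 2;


Sort by salary DESC (id ASC tiebreak), then skip 2 and take 2
Rows 3 through 4

2 rows:
Grace, 110000
Vic, 90000


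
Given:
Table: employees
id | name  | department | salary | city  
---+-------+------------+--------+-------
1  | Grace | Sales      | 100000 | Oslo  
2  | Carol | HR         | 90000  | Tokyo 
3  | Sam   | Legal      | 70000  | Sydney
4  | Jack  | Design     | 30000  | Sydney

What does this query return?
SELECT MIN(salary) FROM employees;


Salaries: 100000, 90000, 70000, 30000
MIN = 30000

30000


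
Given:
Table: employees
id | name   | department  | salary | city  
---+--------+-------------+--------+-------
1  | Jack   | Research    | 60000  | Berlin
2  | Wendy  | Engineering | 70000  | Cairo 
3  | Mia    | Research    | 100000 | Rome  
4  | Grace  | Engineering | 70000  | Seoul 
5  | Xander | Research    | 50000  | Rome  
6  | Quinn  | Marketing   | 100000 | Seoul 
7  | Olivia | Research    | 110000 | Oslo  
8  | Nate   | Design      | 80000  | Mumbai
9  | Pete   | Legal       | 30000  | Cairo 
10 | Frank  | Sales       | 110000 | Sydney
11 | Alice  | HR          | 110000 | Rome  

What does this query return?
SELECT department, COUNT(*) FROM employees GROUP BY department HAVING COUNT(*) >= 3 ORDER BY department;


Groups with count >= 3:
  Research: 4 -> PASS
  Design: 1 -> filtered out
  Engineering: 2 -> filtered out
  HR: 1 -> filtered out
  Legal: 1 -> filtered out
  Marketing: 1 -> filtered out
  Sales: 1 -> filtered out


1 groups:
Research, 4


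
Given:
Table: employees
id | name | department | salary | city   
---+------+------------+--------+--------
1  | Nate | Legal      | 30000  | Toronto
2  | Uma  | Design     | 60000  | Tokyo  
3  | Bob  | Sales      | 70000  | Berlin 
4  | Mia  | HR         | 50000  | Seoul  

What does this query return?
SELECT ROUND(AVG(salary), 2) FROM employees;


SUM(salary) = 210000
COUNT = 4
ROUND(AVG, 2) = ROUND(210000 / 4, 2) = 52500.0

52500.0


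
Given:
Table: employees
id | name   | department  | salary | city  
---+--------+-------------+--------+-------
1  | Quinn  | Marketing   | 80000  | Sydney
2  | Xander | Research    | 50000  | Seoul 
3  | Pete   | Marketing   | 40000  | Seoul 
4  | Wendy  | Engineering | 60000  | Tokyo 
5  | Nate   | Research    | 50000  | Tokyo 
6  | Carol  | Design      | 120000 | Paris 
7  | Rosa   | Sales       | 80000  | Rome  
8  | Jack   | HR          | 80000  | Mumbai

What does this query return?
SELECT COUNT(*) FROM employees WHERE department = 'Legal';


Counting rows where department = 'Legal'


0


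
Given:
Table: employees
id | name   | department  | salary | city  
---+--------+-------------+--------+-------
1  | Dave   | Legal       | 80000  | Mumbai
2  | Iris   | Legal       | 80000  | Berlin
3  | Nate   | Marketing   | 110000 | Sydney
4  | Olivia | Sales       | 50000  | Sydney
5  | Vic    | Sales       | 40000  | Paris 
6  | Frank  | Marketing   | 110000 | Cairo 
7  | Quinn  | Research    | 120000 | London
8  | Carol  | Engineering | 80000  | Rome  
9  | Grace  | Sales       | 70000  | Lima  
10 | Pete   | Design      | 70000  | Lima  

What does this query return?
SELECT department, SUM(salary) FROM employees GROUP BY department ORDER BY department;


Summing salary within each department:
  Design: 70000 = 70000
  Engineering: 80000 = 80000
  Legal: 80000 + 80000 = 160000
  Marketing: 110000 + 110000 = 220000
  Research: 120000 = 120000
  Sales: 50000 + 40000 + 70000 = 160000


6 groups:
Design, 70000
Engineering, 80000
Legal, 160000
Marketing, 220000
Research, 120000
Sales, 160000


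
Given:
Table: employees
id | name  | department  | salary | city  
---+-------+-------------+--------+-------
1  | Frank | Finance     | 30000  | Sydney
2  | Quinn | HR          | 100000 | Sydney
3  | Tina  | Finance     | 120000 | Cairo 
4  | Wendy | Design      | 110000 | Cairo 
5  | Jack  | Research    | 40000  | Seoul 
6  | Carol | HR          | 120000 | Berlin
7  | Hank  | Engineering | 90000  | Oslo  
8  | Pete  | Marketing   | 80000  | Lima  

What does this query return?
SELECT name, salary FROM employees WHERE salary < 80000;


Filtering: salary < 80000
Matching: 2 rows

2 rows:
Frank, 30000
Jack, 40000


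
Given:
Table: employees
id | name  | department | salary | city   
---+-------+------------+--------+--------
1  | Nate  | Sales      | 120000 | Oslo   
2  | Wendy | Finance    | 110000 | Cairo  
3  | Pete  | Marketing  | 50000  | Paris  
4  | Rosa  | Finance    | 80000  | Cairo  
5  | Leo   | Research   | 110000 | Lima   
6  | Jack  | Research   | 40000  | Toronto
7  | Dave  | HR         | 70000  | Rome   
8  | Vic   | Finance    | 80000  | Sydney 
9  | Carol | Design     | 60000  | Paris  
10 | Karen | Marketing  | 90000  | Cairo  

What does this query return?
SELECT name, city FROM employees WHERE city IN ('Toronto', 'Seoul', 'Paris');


Filtering: city IN ('Toronto', 'Seoul', 'Paris')
Matching: 3 rows

3 rows:
Pete, Paris
Jack, Toronto
Carol, Paris


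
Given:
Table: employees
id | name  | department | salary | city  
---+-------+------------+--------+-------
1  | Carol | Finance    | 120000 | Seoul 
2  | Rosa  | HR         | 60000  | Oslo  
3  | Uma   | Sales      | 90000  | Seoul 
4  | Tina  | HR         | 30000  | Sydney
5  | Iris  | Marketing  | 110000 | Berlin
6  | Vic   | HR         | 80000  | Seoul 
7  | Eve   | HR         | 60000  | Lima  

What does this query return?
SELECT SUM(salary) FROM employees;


SUM(salary) = 120000 + 60000 + 90000 + 30000 + 110000 + 80000 + 60000 = 550000

550000


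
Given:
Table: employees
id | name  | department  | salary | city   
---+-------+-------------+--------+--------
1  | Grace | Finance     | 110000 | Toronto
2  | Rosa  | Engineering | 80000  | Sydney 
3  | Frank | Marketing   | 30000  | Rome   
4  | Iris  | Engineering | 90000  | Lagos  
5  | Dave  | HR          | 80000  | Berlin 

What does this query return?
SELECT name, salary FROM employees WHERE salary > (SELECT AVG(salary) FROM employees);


Subquery: AVG(salary) = 78000.0
Filtering: salary > 78000.0
  Grace (110000) -> MATCH
  Rosa (80000) -> MATCH
  Iris (90000) -> MATCH
  Dave (80000) -> MATCH


4 rows:
Grace, 110000
Rosa, 80000
Iris, 90000
Dave, 80000


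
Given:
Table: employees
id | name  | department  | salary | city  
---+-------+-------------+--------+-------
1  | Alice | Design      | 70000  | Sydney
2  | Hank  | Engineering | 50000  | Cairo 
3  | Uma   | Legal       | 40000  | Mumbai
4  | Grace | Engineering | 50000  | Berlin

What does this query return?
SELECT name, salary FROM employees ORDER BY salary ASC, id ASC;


Sorting by salary ASC, then id ASC for ties

4 rows:
Uma, 40000
Hank, 50000
Grace, 50000
Alice, 70000


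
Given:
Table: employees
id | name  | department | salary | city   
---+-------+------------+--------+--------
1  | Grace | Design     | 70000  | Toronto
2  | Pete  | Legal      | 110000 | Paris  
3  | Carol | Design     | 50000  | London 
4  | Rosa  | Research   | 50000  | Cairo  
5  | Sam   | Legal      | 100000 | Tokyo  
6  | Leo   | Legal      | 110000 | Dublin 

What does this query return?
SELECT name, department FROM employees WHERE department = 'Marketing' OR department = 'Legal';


Filtering: department = 'Marketing' OR 'Legal'
Matching: 3 rows

3 rows:
Pete, Legal
Sam, Legal
Leo, Legal


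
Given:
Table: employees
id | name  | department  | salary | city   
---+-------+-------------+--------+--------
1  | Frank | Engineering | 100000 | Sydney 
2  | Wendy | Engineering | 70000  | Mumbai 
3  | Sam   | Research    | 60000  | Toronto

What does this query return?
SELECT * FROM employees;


SELECT * returns all 3 rows with all columns

3 rows:
1, Frank, Engineering, 100000, Sydney
2, Wendy, Engineering, 70000, Mumbai
3, Sam, Research, 60000, Toronto


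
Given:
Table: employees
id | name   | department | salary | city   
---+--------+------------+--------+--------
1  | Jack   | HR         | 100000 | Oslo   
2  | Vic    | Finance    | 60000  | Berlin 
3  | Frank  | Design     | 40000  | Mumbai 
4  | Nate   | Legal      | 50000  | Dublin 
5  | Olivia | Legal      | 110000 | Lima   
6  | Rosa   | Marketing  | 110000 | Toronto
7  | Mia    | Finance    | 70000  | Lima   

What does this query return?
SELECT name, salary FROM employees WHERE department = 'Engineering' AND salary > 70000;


Filtering: department = 'Engineering' AND salary > 70000
Matching: 0 rows

Empty result set (0 rows)


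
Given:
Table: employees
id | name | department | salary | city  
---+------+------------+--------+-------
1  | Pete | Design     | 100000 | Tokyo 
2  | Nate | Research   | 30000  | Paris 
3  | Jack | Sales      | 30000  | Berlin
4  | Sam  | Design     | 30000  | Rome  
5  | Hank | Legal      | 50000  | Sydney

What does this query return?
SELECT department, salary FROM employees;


Projecting columns: department, salary

5 rows:
Design, 100000
Research, 30000
Sales, 30000
Design, 30000
Legal, 50000


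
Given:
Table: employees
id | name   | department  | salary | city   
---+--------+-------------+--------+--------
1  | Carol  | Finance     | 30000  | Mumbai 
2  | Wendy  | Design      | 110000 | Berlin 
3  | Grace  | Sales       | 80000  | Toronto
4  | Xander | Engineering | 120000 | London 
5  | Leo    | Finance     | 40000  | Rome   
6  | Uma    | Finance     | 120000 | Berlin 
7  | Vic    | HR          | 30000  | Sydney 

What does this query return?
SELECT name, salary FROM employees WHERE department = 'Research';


Filtering: department = 'Research'
Matching rows: 0

Empty result set (0 rows)


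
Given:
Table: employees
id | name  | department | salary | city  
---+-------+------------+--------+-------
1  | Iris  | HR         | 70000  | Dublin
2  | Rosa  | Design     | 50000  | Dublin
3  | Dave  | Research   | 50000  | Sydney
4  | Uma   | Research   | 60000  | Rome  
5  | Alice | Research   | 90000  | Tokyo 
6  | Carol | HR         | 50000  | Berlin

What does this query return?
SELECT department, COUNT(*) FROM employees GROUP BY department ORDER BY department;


Assigning each row to its department group:
  Iris -> HR
  Rosa -> Design
  Dave -> Research
  Uma -> Research
  Alice -> Research
  Carol -> HR


3 groups:
Design, 1
HR, 2
Research, 3


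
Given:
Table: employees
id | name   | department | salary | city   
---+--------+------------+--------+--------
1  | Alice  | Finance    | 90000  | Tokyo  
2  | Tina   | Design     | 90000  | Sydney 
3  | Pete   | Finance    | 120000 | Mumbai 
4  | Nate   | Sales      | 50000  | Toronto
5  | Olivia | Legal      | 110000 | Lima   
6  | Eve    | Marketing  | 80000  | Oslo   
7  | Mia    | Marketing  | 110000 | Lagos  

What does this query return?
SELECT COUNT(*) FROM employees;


COUNT(*) counts all rows

7


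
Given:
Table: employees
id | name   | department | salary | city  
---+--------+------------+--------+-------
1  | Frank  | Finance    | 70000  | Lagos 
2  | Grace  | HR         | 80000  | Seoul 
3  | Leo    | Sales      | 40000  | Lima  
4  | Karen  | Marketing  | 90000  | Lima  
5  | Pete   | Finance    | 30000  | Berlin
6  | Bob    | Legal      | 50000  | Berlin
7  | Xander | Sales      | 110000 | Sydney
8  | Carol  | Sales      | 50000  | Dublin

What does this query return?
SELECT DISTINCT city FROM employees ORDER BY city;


All 'city' values (row order): Lagos, Seoul, Lima, Lima, Berlin, Berlin, Sydney, Dublin
Removing duplicates leaves 6 unique value(s).

6 values:
Berlin
Dublin
Lagos
Lima
Seoul
Sydney


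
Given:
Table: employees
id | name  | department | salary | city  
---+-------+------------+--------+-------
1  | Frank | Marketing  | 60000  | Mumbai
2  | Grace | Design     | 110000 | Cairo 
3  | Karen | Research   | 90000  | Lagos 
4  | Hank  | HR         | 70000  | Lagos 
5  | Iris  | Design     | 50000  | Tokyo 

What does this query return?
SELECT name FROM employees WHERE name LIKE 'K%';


LIKE 'K%' matches names starting with 'K'
Matching: 1

1 rows:
Karen


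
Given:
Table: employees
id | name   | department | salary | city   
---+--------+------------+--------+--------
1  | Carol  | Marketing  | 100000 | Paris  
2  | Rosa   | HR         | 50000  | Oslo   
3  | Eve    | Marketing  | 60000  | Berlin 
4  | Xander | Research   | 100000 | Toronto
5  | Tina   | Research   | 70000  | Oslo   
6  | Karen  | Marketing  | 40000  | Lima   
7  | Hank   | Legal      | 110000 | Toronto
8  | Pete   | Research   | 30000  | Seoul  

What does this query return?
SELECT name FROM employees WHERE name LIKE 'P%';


LIKE 'P%' matches names starting with 'P'
Matching: 1

1 rows:
Pete


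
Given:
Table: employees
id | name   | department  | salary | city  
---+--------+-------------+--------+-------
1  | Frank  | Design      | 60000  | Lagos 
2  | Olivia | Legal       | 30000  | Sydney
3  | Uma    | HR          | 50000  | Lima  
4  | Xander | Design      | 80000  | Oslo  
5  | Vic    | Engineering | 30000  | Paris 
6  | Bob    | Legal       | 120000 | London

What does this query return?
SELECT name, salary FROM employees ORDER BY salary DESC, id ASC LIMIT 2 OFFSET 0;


Sort by salary DESC (id ASC tiebreak), then skip 0 and take 2
Rows 1 through 2

2 rows:
Bob, 120000
Xander, 80000


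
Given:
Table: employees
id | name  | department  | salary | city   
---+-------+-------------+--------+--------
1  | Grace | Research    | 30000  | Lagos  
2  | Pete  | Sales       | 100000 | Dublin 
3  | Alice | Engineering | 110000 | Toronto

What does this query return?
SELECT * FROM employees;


SELECT * returns all 3 rows with all columns

3 rows:
1, Grace, Research, 30000, Lagos
2, Pete, Sales, 100000, Dublin
3, Alice, Engineering, 110000, Toronto


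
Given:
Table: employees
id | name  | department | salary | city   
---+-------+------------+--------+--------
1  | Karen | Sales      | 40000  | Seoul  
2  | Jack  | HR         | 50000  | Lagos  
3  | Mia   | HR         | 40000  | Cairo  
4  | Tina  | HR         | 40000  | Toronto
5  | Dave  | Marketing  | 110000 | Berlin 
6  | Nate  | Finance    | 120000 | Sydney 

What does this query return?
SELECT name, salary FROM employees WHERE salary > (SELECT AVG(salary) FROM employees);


Subquery: AVG(salary) = 66666.67
Filtering: salary > 66666.67
  Dave (110000) -> MATCH
  Nate (120000) -> MATCH


2 rows:
Dave, 110000
Nate, 120000


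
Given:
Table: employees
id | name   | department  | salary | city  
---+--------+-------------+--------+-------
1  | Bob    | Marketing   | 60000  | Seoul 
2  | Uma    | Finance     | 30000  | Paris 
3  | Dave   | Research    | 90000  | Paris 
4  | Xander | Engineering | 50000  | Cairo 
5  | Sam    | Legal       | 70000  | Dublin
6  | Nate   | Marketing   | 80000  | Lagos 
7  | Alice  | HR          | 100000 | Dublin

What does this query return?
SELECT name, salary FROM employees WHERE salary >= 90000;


Filtering: salary >= 90000
Matching: 2 rows

2 rows:
Dave, 90000
Alice, 100000


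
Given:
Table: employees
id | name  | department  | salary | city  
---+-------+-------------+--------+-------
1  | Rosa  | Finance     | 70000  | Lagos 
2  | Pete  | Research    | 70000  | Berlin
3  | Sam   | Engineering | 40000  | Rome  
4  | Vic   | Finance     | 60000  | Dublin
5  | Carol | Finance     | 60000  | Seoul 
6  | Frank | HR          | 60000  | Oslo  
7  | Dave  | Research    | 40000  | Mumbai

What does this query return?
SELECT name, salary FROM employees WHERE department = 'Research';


Filtering: department = 'Research'
Matching rows: 2

2 rows:
Pete, 70000
Dave, 40000


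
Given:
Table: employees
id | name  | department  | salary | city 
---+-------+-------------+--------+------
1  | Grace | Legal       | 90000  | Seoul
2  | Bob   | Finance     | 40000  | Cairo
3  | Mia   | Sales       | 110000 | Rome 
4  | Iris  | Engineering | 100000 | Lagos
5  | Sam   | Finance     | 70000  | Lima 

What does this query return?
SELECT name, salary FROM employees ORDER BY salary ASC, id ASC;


Sorting by salary ASC, then id ASC for ties

5 rows:
Bob, 40000
Sam, 70000
Grace, 90000
Iris, 100000
Mia, 110000


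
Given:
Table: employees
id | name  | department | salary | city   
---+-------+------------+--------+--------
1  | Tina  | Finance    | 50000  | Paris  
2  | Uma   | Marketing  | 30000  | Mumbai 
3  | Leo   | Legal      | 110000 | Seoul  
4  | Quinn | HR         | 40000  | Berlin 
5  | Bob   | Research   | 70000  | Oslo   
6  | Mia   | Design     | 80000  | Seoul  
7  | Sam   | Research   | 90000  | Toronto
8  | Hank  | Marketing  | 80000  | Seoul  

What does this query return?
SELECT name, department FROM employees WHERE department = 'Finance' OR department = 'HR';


Filtering: department = 'Finance' OR 'HR'
Matching: 2 rows

2 rows:
Tina, Finance
Quinn, HR


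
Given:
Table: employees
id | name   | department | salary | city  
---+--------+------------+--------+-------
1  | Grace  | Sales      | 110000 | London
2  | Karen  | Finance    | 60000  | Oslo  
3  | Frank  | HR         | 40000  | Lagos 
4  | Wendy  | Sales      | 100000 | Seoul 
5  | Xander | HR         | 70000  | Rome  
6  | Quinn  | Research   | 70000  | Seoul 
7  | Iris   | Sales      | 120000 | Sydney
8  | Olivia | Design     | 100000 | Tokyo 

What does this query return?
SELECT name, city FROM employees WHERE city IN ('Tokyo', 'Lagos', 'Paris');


Filtering: city IN ('Tokyo', 'Lagos', 'Paris')
Matching: 2 rows

2 rows:
Frank, Lagos
Olivia, Tokyo


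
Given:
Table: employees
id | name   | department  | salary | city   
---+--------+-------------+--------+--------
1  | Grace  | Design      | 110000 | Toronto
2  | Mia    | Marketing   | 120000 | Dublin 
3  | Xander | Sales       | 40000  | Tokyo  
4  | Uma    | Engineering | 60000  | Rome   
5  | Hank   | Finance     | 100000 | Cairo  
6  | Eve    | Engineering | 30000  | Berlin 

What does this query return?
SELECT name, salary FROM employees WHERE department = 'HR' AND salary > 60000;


Filtering: department = 'HR' AND salary > 60000
Matching: 0 rows

Empty result set (0 rows)


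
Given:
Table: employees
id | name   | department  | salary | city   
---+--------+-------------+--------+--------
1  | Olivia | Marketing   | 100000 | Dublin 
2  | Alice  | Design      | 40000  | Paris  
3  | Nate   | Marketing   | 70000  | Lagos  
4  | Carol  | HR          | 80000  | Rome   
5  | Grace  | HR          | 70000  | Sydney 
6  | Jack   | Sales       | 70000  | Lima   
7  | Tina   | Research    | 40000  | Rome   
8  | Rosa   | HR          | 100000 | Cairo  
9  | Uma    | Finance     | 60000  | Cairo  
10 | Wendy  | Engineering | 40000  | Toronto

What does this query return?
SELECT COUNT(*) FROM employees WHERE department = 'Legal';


Counting rows where department = 'Legal'


0


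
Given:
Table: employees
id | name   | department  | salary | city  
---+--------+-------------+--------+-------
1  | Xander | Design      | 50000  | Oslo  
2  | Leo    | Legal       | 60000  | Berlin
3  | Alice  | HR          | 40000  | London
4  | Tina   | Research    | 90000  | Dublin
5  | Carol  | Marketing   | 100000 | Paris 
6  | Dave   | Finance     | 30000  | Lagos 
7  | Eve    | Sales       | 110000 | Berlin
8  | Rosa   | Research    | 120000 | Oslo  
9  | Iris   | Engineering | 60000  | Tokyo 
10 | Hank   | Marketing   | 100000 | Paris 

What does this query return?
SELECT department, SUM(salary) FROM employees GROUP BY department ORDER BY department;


Summing salary within each department:
  Design: 50000 = 50000
  Engineering: 60000 = 60000
  Finance: 30000 = 30000
  HR: 40000 = 40000
  Legal: 60000 = 60000
  Marketing: 100000 + 100000 = 200000
  Research: 90000 + 120000 = 210000
  Sales: 110000 = 110000


8 groups:
Design, 50000
Engineering, 60000
Finance, 30000
HR, 40000
Legal, 60000
Marketing, 200000
Research, 210000
Sales, 110000


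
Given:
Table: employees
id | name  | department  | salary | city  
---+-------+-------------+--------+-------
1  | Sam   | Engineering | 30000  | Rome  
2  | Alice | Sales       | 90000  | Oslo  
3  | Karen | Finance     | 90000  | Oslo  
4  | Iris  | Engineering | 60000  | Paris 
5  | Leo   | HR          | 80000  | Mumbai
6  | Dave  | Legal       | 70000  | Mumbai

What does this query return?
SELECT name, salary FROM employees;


Projecting columns: name, salary

6 rows:
Sam, 30000
Alice, 90000
Karen, 90000
Iris, 60000
Leo, 80000
Dave, 70000


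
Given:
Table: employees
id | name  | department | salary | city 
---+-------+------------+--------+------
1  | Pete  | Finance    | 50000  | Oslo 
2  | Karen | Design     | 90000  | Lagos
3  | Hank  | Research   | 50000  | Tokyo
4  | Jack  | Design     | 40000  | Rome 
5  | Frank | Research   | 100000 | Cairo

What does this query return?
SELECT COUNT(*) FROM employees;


COUNT(*) counts all rows

5


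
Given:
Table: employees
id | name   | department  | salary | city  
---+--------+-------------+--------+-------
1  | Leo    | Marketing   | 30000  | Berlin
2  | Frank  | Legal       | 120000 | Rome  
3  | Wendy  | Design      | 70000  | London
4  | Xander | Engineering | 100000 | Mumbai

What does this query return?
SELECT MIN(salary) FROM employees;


Salaries: 30000, 120000, 70000, 100000
MIN = 30000

30000
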